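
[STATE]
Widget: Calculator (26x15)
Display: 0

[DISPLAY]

                         0
┌───┬───┬───┬───┐         
│ 7 │ 8 │ 9 │ ÷ │         
├───┼───┼───┼───┤         
│ 4 │ 5 │ 6 │ × │         
├───┼───┼───┼───┤         
│ 1 │ 2 │ 3 │ - │         
├───┼───┼───┼───┤         
│ 0 │ . │ = │ + │         
├───┼───┼───┼───┤         
│ C │ MC│ MR│ M+│         
└───┴───┴───┴───┘         
                          
                          
                          


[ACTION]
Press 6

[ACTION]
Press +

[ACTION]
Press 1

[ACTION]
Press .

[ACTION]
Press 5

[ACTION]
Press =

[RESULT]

                       7.5
┌───┬───┬───┬───┐         
│ 7 │ 8 │ 9 │ ÷ │         
├───┼───┼───┼───┤         
│ 4 │ 5 │ 6 │ × │         
├───┼───┼───┼───┤         
│ 1 │ 2 │ 3 │ - │         
├───┼───┼───┼───┤         
│ 0 │ . │ = │ + │         
├───┼───┼───┼───┤         
│ C │ MC│ MR│ M+│         
└───┴───┴───┴───┘         
                          
                          
                          


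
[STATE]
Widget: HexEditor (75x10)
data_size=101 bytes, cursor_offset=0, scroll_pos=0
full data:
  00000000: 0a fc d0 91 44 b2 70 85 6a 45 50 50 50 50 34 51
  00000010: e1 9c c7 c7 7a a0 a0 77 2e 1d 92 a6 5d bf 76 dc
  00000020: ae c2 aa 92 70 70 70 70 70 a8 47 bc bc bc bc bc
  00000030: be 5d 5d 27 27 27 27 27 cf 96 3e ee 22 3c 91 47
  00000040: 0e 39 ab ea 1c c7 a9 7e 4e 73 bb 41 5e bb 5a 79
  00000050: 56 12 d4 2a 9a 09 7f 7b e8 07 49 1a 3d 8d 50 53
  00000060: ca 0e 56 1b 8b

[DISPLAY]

00000000  0A fc d0 91 44 b2 70 85  6a 45 50 50 50 50 34 51  |....D.p.jEPPPP
00000010  e1 9c c7 c7 7a a0 a0 77  2e 1d 92 a6 5d bf 76 dc  |....z..w....].
00000020  ae c2 aa 92 70 70 70 70  70 a8 47 bc bc bc bc bc  |....ppppp.G...
00000030  be 5d 5d 27 27 27 27 27  cf 96 3e ee 22 3c 91 47  |.]]'''''..>."<
00000040  0e 39 ab ea 1c c7 a9 7e  4e 73 bb 41 5e bb 5a 79  |.9.....~Ns.A^.
00000050  56 12 d4 2a 9a 09 7f 7b  e8 07 49 1a 3d 8d 50 53  |V..*...{..I.=.
00000060  ca 0e 56 1b 8b                                    |..V..         
                                                                           
                                                                           
                                                                           


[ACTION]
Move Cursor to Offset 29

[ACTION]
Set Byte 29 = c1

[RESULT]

00000000  0a fc d0 91 44 b2 70 85  6a 45 50 50 50 50 34 51  |....D.p.jEPPPP
00000010  e1 9c c7 c7 7a a0 a0 77  2e 1d 92 a6 5d C1 76 dc  |....z..w....].
00000020  ae c2 aa 92 70 70 70 70  70 a8 47 bc bc bc bc bc  |....ppppp.G...
00000030  be 5d 5d 27 27 27 27 27  cf 96 3e ee 22 3c 91 47  |.]]'''''..>."<
00000040  0e 39 ab ea 1c c7 a9 7e  4e 73 bb 41 5e bb 5a 79  |.9.....~Ns.A^.
00000050  56 12 d4 2a 9a 09 7f 7b  e8 07 49 1a 3d 8d 50 53  |V..*...{..I.=.
00000060  ca 0e 56 1b 8b                                    |..V..         
                                                                           
                                                                           
                                                                           


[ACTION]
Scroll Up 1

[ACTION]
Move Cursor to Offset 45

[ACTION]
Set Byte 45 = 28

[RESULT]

00000000  0a fc d0 91 44 b2 70 85  6a 45 50 50 50 50 34 51  |....D.p.jEPPPP
00000010  e1 9c c7 c7 7a a0 a0 77  2e 1d 92 a6 5d c1 76 dc  |....z..w....].
00000020  ae c2 aa 92 70 70 70 70  70 a8 47 bc bc 28 bc bc  |....ppppp.G..(
00000030  be 5d 5d 27 27 27 27 27  cf 96 3e ee 22 3c 91 47  |.]]'''''..>."<
00000040  0e 39 ab ea 1c c7 a9 7e  4e 73 bb 41 5e bb 5a 79  |.9.....~Ns.A^.
00000050  56 12 d4 2a 9a 09 7f 7b  e8 07 49 1a 3d 8d 50 53  |V..*...{..I.=.
00000060  ca 0e 56 1b 8b                                    |..V..         
                                                                           
                                                                           
                                                                           


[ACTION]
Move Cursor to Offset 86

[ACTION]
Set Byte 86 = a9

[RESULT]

00000000  0a fc d0 91 44 b2 70 85  6a 45 50 50 50 50 34 51  |....D.p.jEPPPP
00000010  e1 9c c7 c7 7a a0 a0 77  2e 1d 92 a6 5d c1 76 dc  |....z..w....].
00000020  ae c2 aa 92 70 70 70 70  70 a8 47 bc bc 28 bc bc  |....ppppp.G..(
00000030  be 5d 5d 27 27 27 27 27  cf 96 3e ee 22 3c 91 47  |.]]'''''..>."<
00000040  0e 39 ab ea 1c c7 a9 7e  4e 73 bb 41 5e bb 5a 79  |.9.....~Ns.A^.
00000050  56 12 d4 2a 9a 09 A9 7b  e8 07 49 1a 3d 8d 50 53  |V..*...{..I.=.
00000060  ca 0e 56 1b 8b                                    |..V..         
                                                                           
                                                                           
                                                                           


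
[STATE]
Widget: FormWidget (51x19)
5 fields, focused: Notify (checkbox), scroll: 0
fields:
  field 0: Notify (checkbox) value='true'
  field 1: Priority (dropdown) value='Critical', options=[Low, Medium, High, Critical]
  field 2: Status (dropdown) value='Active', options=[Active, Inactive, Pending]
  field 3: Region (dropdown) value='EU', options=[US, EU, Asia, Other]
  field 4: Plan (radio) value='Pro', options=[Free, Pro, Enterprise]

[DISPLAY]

> Notify:     [x]                                  
  Priority:   [Critical                          ▼]
  Status:     [Active                            ▼]
  Region:     [EU                                ▼]
  Plan:       ( ) Free  (●) Pro  ( ) Enterprise    
                                                   
                                                   
                                                   
                                                   
                                                   
                                                   
                                                   
                                                   
                                                   
                                                   
                                                   
                                                   
                                                   
                                                   


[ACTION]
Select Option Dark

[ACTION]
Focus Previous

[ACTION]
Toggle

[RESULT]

  Notify:     [x]                                  
  Priority:   [Critical                          ▼]
  Status:     [Active                            ▼]
  Region:     [EU                                ▼]
> Plan:       ( ) Free  (●) Pro  ( ) Enterprise    
                                                   
                                                   
                                                   
                                                   
                                                   
                                                   
                                                   
                                                   
                                                   
                                                   
                                                   
                                                   
                                                   
                                                   


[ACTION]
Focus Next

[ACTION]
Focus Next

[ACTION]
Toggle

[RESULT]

  Notify:     [x]                                  
> Priority:   [Critical                          ▼]
  Status:     [Active                            ▼]
  Region:     [EU                                ▼]
  Plan:       ( ) Free  (●) Pro  ( ) Enterprise    
                                                   
                                                   
                                                   
                                                   
                                                   
                                                   
                                                   
                                                   
                                                   
                                                   
                                                   
                                                   
                                                   
                                                   


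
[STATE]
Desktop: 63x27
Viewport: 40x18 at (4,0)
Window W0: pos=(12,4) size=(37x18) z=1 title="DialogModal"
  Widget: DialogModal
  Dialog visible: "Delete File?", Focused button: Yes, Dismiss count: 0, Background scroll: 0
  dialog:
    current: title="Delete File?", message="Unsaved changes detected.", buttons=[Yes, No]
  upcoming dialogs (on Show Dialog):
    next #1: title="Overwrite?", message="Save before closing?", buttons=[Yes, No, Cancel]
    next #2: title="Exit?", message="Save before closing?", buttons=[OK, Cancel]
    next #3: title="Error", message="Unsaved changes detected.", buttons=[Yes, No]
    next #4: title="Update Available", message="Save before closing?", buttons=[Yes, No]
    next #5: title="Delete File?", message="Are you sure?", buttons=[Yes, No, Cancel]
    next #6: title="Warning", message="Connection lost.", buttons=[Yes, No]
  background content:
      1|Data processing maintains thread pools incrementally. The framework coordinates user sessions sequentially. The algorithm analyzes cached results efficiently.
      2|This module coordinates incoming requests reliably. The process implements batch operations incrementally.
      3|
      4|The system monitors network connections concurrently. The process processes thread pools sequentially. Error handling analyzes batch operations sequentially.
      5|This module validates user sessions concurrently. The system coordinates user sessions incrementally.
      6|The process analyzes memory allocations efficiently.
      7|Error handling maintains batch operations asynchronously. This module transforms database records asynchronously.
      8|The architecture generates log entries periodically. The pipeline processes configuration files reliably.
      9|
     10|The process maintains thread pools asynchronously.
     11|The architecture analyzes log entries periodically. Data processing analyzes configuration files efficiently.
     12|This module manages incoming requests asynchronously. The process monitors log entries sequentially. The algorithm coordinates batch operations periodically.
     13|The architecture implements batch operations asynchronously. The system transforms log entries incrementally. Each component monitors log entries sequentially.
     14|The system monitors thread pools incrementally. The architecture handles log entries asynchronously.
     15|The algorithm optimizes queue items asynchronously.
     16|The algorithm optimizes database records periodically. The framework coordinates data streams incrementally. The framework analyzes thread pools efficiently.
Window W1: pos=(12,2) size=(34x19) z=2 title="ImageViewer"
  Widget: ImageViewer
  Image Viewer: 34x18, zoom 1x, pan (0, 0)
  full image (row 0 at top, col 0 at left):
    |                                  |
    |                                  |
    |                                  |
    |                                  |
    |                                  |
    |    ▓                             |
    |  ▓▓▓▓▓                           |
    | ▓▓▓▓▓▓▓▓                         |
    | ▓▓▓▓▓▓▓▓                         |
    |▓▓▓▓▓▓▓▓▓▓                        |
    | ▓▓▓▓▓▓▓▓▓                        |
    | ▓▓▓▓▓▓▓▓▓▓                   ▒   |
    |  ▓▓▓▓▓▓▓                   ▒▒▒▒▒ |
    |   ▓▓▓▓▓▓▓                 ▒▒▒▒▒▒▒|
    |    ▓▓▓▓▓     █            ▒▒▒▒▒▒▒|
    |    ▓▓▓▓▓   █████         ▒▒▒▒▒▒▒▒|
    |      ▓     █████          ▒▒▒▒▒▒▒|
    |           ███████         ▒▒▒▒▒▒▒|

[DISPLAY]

                                        
                                        
        ┏━━━━━━━━━━━━━━━━━━━━━━━━━━━━━━━
        ┃ ImageViewer                   
        ┠───────────────────────────────
        ┃                               
        ┃                               
        ┃                               
        ┃                               
        ┃                               
        ┃    ▓                          
        ┃  ▓▓▓▓▓                        
        ┃ ▓▓▓▓▓▓▓▓                      
        ┃ ▓▓▓▓▓▓▓▓                      
        ┃▓▓▓▓▓▓▓▓▓▓                     
        ┃ ▓▓▓▓▓▓▓▓▓                     
        ┃ ▓▓▓▓▓▓▓▓▓▓                   ▒
        ┃  ▓▓▓▓▓▓▓                   ▒▒▒


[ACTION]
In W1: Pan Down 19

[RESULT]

                                        
                                        
        ┏━━━━━━━━━━━━━━━━━━━━━━━━━━━━━━━
        ┃ ImageViewer                   
        ┠───────────────────────────────
        ┃                               
        ┃                               
        ┃                               
        ┃                               
        ┃                               
        ┃                               
        ┃                               
        ┃                               
        ┃                               
        ┃                               
        ┃                               
        ┃                               
        ┃                               


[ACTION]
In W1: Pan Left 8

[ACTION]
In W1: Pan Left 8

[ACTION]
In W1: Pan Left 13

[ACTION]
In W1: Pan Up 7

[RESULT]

                                        
                                        
        ┏━━━━━━━━━━━━━━━━━━━━━━━━━━━━━━━
        ┃ ImageViewer                   
        ┠───────────────────────────────
        ┃  ▓▓▓▓▓▓▓                   ▒▒▒
        ┃   ▓▓▓▓▓▓▓                 ▒▒▒▒
        ┃    ▓▓▓▓▓     █            ▒▒▒▒
        ┃    ▓▓▓▓▓   █████         ▒▒▒▒▒
        ┃      ▓     █████          ▒▒▒▒
        ┃           ███████         ▒▒▒▒
        ┃                               
        ┃                               
        ┃                               
        ┃                               
        ┃                               
        ┃                               
        ┃                               


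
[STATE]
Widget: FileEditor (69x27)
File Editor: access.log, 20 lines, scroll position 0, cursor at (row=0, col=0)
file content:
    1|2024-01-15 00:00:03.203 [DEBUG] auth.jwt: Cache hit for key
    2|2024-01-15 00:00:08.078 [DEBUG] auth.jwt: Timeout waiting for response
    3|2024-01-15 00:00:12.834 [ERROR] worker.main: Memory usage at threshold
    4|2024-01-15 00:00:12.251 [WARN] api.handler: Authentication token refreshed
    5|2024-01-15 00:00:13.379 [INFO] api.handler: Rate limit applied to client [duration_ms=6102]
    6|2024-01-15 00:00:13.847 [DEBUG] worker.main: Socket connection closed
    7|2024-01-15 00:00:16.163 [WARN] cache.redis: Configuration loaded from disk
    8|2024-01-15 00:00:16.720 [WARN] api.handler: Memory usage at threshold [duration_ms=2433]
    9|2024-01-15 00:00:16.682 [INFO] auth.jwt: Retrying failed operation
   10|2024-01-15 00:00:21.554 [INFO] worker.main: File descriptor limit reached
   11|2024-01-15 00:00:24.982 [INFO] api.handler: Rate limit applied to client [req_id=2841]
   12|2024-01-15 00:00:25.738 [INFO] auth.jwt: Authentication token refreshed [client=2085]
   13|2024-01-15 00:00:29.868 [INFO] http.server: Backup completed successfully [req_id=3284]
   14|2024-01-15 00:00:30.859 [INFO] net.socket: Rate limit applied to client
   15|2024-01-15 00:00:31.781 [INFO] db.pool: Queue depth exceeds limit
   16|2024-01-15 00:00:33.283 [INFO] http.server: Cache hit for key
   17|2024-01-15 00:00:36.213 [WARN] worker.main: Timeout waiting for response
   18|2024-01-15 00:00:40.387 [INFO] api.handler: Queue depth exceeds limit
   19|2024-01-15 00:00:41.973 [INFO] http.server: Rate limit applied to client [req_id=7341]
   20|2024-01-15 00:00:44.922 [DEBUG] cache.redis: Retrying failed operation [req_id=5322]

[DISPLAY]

█024-01-15 00:00:03.203 [DEBUG] auth.jwt: Cache hit for key         ▲
2024-01-15 00:00:08.078 [DEBUG] auth.jwt: Timeout waiting for respon█
2024-01-15 00:00:12.834 [ERROR] worker.main: Memory usage at thresho░
2024-01-15 00:00:12.251 [WARN] api.handler: Authentication token ref░
2024-01-15 00:00:13.379 [INFO] api.handler: Rate limit applied to cl░
2024-01-15 00:00:13.847 [DEBUG] worker.main: Socket connection close░
2024-01-15 00:00:16.163 [WARN] cache.redis: Configuration loaded fro░
2024-01-15 00:00:16.720 [WARN] api.handler: Memory usage at threshol░
2024-01-15 00:00:16.682 [INFO] auth.jwt: Retrying failed operation  ░
2024-01-15 00:00:21.554 [INFO] worker.main: File descriptor limit re░
2024-01-15 00:00:24.982 [INFO] api.handler: Rate limit applied to cl░
2024-01-15 00:00:25.738 [INFO] auth.jwt: Authentication token refres░
2024-01-15 00:00:29.868 [INFO] http.server: Backup completed success░
2024-01-15 00:00:30.859 [INFO] net.socket: Rate limit applied to cli░
2024-01-15 00:00:31.781 [INFO] db.pool: Queue depth exceeds limit   ░
2024-01-15 00:00:33.283 [INFO] http.server: Cache hit for key       ░
2024-01-15 00:00:36.213 [WARN] worker.main: Timeout waiting for resp░
2024-01-15 00:00:40.387 [INFO] api.handler: Queue depth exceeds limi░
2024-01-15 00:00:41.973 [INFO] http.server: Rate limit applied to cl░
2024-01-15 00:00:44.922 [DEBUG] cache.redis: Retrying failed operati░
                                                                    ░
                                                                    ░
                                                                    ░
                                                                    ░
                                                                    ░
                                                                    ░
                                                                    ▼


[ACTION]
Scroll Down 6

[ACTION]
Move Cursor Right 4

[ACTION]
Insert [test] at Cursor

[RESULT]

2024test█01-15 00:00:03.203 [DEBUG] auth.jwt: Cache hit for key     ▲
2024-01-15 00:00:08.078 [DEBUG] auth.jwt: Timeout waiting for respon█
2024-01-15 00:00:12.834 [ERROR] worker.main: Memory usage at thresho░
2024-01-15 00:00:12.251 [WARN] api.handler: Authentication token ref░
2024-01-15 00:00:13.379 [INFO] api.handler: Rate limit applied to cl░
2024-01-15 00:00:13.847 [DEBUG] worker.main: Socket connection close░
2024-01-15 00:00:16.163 [WARN] cache.redis: Configuration loaded fro░
2024-01-15 00:00:16.720 [WARN] api.handler: Memory usage at threshol░
2024-01-15 00:00:16.682 [INFO] auth.jwt: Retrying failed operation  ░
2024-01-15 00:00:21.554 [INFO] worker.main: File descriptor limit re░
2024-01-15 00:00:24.982 [INFO] api.handler: Rate limit applied to cl░
2024-01-15 00:00:25.738 [INFO] auth.jwt: Authentication token refres░
2024-01-15 00:00:29.868 [INFO] http.server: Backup completed success░
2024-01-15 00:00:30.859 [INFO] net.socket: Rate limit applied to cli░
2024-01-15 00:00:31.781 [INFO] db.pool: Queue depth exceeds limit   ░
2024-01-15 00:00:33.283 [INFO] http.server: Cache hit for key       ░
2024-01-15 00:00:36.213 [WARN] worker.main: Timeout waiting for resp░
2024-01-15 00:00:40.387 [INFO] api.handler: Queue depth exceeds limi░
2024-01-15 00:00:41.973 [INFO] http.server: Rate limit applied to cl░
2024-01-15 00:00:44.922 [DEBUG] cache.redis: Retrying failed operati░
                                                                    ░
                                                                    ░
                                                                    ░
                                                                    ░
                                                                    ░
                                                                    ░
                                                                    ▼


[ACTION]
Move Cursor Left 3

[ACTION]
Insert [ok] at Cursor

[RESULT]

2024tok█st-01-15 00:00:03.203 [DEBUG] auth.jwt: Cache hit for key   ▲
2024-01-15 00:00:08.078 [DEBUG] auth.jwt: Timeout waiting for respon█
2024-01-15 00:00:12.834 [ERROR] worker.main: Memory usage at thresho░
2024-01-15 00:00:12.251 [WARN] api.handler: Authentication token ref░
2024-01-15 00:00:13.379 [INFO] api.handler: Rate limit applied to cl░
2024-01-15 00:00:13.847 [DEBUG] worker.main: Socket connection close░
2024-01-15 00:00:16.163 [WARN] cache.redis: Configuration loaded fro░
2024-01-15 00:00:16.720 [WARN] api.handler: Memory usage at threshol░
2024-01-15 00:00:16.682 [INFO] auth.jwt: Retrying failed operation  ░
2024-01-15 00:00:21.554 [INFO] worker.main: File descriptor limit re░
2024-01-15 00:00:24.982 [INFO] api.handler: Rate limit applied to cl░
2024-01-15 00:00:25.738 [INFO] auth.jwt: Authentication token refres░
2024-01-15 00:00:29.868 [INFO] http.server: Backup completed success░
2024-01-15 00:00:30.859 [INFO] net.socket: Rate limit applied to cli░
2024-01-15 00:00:31.781 [INFO] db.pool: Queue depth exceeds limit   ░
2024-01-15 00:00:33.283 [INFO] http.server: Cache hit for key       ░
2024-01-15 00:00:36.213 [WARN] worker.main: Timeout waiting for resp░
2024-01-15 00:00:40.387 [INFO] api.handler: Queue depth exceeds limi░
2024-01-15 00:00:41.973 [INFO] http.server: Rate limit applied to cl░
2024-01-15 00:00:44.922 [DEBUG] cache.redis: Retrying failed operati░
                                                                    ░
                                                                    ░
                                                                    ░
                                                                    ░
                                                                    ░
                                                                    ░
                                                                    ▼


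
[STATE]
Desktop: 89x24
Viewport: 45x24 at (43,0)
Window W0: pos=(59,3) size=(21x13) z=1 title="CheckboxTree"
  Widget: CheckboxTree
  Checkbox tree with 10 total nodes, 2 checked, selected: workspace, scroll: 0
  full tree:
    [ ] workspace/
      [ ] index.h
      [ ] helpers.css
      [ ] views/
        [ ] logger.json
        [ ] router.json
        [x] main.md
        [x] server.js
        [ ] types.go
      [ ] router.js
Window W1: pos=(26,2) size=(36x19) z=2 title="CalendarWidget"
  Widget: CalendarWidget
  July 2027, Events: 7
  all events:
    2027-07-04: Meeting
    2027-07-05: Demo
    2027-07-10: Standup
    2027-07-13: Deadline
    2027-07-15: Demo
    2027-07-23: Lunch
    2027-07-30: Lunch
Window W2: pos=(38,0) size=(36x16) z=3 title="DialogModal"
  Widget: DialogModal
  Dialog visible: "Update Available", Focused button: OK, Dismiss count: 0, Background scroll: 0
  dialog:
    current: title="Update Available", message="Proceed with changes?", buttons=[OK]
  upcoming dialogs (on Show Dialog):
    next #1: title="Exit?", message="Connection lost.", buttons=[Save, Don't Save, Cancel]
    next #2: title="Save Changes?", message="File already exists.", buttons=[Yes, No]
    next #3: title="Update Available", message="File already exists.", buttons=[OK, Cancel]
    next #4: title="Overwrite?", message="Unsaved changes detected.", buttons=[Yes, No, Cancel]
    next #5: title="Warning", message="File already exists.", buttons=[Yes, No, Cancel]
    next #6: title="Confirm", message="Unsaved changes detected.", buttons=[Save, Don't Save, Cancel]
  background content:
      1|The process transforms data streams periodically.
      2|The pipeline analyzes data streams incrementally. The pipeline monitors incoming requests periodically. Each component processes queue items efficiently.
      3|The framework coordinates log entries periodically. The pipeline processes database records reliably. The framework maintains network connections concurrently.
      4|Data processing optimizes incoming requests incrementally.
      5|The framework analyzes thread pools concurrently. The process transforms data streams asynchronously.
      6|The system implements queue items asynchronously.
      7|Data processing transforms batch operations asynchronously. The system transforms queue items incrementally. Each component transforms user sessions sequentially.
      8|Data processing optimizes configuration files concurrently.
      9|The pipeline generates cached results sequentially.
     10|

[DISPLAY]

━━━━━━━━━━━━━━━━━━━━━━━━━━━━━━┓              
logModal                      ┃              
──────────────────────────────┨              
process transforms data stream┃━━━━━┓        
pipeline analyzes data streams┃     ┃        
framework coordinates log entr┃─────┨        
┌───────────────────────┐oming┃/    ┃        
│    Update Available   │ pool┃     ┃        
│ Proceed with changes? │tems ┃.css ┃        
│          [OK]         │tch o┃     ┃        
└───────────────────────┘figur┃r.jso┃        
pipeline generates cached resu┃r.jso┃        
                              ┃md   ┃        
                              ┃r.js ┃        
                              ┃.go  ┃        
━━━━━━━━━━━━━━━━━━━━━━━━━━━━━━┛━━━━━┛        
                  ┃                          
                  ┃                          
                  ┃                          
                  ┃                          
━━━━━━━━━━━━━━━━━━┛                          
                                             
                                             
                                             


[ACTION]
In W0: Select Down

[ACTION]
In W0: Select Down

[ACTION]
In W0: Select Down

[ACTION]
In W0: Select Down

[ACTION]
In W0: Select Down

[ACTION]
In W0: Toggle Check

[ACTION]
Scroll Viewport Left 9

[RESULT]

    ┏━━━━━━━━━━━━━━━━━━━━━━━━━━━━━━━━━━┓     
    ┃ DialogModal                      ┃     
━━━━┠──────────────────────────────────┨     
arWi┃The process transforms data stream┃━━━━━
────┃The pipeline analyzes data streams┃     
    ┃The framework coordinates log entr┃─────
e Th┃Data┌───────────────────────┐oming┃/    
   1┃The │    Update Available   │ pool┃     
 7  ┃The │ Proceed with changes? │tems ┃.css 
14 1┃Data│          [OK]         │tch o┃     
1 22┃Data└───────────────────────┘figur┃r.jso
8 29┃The pipeline generates cached resu┃r.jso
    ┃                                  ┃md   
    ┃                                  ┃r.js 
    ┃                                  ┃.go  
    ┗━━━━━━━━━━━━━━━━━━━━━━━━━━━━━━━━━━┛━━━━━
                           ┃                 
                           ┃                 
                           ┃                 
                           ┃                 
━━━━━━━━━━━━━━━━━━━━━━━━━━━┛                 
                                             
                                             
                                             


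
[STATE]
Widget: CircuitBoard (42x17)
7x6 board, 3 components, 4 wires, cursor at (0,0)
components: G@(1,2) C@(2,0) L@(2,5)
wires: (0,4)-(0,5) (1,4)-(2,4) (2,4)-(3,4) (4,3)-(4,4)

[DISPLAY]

   0 1 2 3 4 5 6                          
0  [.]              · ─ ·                 
                                          
1           G       ·                     
                    │                     
2   C               ·   L                 
                    │                     
3                   ·                     
                                          
4               · ─ ·                     
                                          
5                                         
Cursor: (0,0)                             
                                          
                                          
                                          
                                          


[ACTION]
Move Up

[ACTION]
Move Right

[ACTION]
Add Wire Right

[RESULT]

   0 1 2 3 4 5 6                          
0      [.]─ ·       · ─ ·                 
                                          
1           G       ·                     
                    │                     
2   C               ·   L                 
                    │                     
3                   ·                     
                                          
4               · ─ ·                     
                                          
5                                         
Cursor: (0,1)                             
                                          
                                          
                                          
                                          


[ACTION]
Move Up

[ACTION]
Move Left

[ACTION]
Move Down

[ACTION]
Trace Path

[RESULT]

   0 1 2 3 4 5 6                          
0       · ─ ·       · ─ ·                 
                                          
1  [.]      G       ·                     
                    │                     
2   C               ·   L                 
                    │                     
3                   ·                     
                                          
4               · ─ ·                     
                                          
5                                         
Cursor: (1,0)  Trace: No connections      
                                          
                                          
                                          
                                          


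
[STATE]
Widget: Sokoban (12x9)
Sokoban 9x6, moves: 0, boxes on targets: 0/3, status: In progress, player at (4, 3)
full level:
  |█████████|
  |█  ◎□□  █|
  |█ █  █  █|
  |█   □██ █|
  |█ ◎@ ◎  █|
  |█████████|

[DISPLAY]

█████████   
█  ◎□□  █   
█ █  █  █   
█   □██ █   
█ ◎@ ◎  █   
█████████   
Moves: 0  0/
            
            


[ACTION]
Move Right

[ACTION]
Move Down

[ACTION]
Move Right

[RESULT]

█████████   
█  ◎□□  █   
█ █  █  █   
█   □██ █   
█ ◎  +  █   
█████████   
Moves: 2  0/
            
            


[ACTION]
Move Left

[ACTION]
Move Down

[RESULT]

█████████   
█  ◎□□  █   
█ █  █  █   
█   □██ █   
█ ◎ @◎  █   
█████████   
Moves: 3  0/
            
            


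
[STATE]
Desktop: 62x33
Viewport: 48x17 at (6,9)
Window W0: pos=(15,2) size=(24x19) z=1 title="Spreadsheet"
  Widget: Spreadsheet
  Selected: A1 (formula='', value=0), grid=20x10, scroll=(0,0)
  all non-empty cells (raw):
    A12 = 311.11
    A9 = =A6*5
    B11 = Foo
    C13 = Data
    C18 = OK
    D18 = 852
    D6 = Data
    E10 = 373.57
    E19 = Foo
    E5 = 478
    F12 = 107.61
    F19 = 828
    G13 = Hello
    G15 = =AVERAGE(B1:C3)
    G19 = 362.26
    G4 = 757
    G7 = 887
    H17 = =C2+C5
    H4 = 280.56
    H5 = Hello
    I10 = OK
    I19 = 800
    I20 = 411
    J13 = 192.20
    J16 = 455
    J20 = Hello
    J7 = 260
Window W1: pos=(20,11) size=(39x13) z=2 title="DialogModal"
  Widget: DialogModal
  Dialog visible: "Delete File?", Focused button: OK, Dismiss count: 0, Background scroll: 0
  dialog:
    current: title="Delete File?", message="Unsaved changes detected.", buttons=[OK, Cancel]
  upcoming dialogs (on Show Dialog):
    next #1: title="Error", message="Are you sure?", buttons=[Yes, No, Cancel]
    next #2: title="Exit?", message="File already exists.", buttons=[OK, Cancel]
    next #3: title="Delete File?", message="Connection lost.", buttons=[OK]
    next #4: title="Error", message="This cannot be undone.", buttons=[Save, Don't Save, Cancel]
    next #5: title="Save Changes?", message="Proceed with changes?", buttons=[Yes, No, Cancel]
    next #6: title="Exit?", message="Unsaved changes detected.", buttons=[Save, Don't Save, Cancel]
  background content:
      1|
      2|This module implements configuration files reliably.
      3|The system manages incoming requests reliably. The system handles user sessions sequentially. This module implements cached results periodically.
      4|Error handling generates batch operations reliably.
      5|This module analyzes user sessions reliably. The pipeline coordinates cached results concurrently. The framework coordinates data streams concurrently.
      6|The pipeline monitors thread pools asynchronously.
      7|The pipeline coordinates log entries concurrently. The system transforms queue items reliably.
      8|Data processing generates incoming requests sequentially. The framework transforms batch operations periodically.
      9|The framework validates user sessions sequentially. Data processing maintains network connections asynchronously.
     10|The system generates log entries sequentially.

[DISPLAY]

         ┃  2        0       0  ┃               
         ┃  3        0       0  ┃               
         ┃  4 ┏━━━━━━━━━━━━━━━━━━━━━━━━━━━━━━━━━
         ┃  5 ┃ DialogModal                     
         ┃  6 ┠─────────────────────────────────
         ┃  7 ┃                                 
         ┃  8 ┃This module implements configurat
         ┃  9 ┃The ┌───────────────────────────┐
         ┃ 10 ┃Erro│        Delete File?       │
         ┃ 11 ┃This│ Unsaved changes detected. │
         ┃ 12 ┃The │       [OK]  Cancel        │
         ┗━━━━┃The └───────────────────────────┘
              ┃Data processing generates incomin
              ┃The framework validates user sess
              ┗━━━━━━━━━━━━━━━━━━━━━━━━━━━━━━━━━
                                                
                                                


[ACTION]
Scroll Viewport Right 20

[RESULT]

 ┃  2        0       0  ┃                       
 ┃  3        0       0  ┃                       
 ┃  4 ┏━━━━━━━━━━━━━━━━━━━━━━━━━━━━━━━━━━━━━┓   
 ┃  5 ┃ DialogModal                         ┃   
 ┃  6 ┠─────────────────────────────────────┨   
 ┃  7 ┃                                     ┃   
 ┃  8 ┃This module implements configuration ┃   
 ┃  9 ┃The ┌───────────────────────────┐sts ┃   
 ┃ 10 ┃Erro│        Delete File?       │erat┃   
 ┃ 11 ┃This│ Unsaved changes detected. │s re┃   
 ┃ 12 ┃The │       [OK]  Cancel        │s as┃   
 ┗━━━━┃The └───────────────────────────┘ies ┃   
      ┃Data processing generates incoming re┃   
      ┃The framework validates user sessions┃   
      ┗━━━━━━━━━━━━━━━━━━━━━━━━━━━━━━━━━━━━━┛   
                                                
                                                


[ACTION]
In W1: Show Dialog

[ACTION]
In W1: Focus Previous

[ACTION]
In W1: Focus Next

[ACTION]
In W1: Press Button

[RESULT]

 ┃  2        0       0  ┃                       
 ┃  3        0       0  ┃                       
 ┃  4 ┏━━━━━━━━━━━━━━━━━━━━━━━━━━━━━━━━━━━━━┓   
 ┃  5 ┃ DialogModal                         ┃   
 ┃  6 ┠─────────────────────────────────────┨   
 ┃  7 ┃                                     ┃   
 ┃  8 ┃This module implements configuration ┃   
 ┃  9 ┃The system manages incoming requests ┃   
 ┃ 10 ┃Error handling generates batch operat┃   
 ┃ 11 ┃This module analyzes user sessions re┃   
 ┃ 12 ┃The pipeline monitors thread pools as┃   
 ┗━━━━┃The pipeline coordinates log entries ┃   
      ┃Data processing generates incoming re┃   
      ┃The framework validates user sessions┃   
      ┗━━━━━━━━━━━━━━━━━━━━━━━━━━━━━━━━━━━━━┛   
                                                
                                                


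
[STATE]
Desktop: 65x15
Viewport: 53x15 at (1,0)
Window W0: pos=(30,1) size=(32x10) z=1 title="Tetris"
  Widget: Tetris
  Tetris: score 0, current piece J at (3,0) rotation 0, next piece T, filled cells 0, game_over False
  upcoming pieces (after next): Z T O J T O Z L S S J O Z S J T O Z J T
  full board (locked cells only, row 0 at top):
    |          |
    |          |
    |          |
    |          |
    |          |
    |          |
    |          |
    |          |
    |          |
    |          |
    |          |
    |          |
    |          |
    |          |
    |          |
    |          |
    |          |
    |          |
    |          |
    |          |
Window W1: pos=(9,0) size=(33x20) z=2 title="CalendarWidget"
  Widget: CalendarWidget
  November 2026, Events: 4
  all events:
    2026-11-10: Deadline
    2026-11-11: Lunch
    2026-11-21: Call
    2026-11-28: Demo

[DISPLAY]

        ┏━━━━━━━━━━━━━━━━━━━━━━━━━━━━━━━┓            
        ┃ CalendarWidget                ┃━━━━━━━━━━━━
        ┠───────────────────────────────┨            
        ┃         November 2026         ┃────────────
        ┃Mo Tu We Th Fr Sa Su           ┃Next:       
        ┃                   1           ┃ ▒          
        ┃ 2  3  4  5  6  7  8           ┃▒▒▒         
        ┃ 9 10* 11* 12 13 14 15         ┃            
        ┃16 17 18 19 20 21* 22          ┃            
        ┃23 24 25 26 27 28* 29          ┃            
        ┃30                             ┃━━━━━━━━━━━━
        ┃                               ┃            
        ┃                               ┃            
        ┃                               ┃            
        ┃                               ┃            


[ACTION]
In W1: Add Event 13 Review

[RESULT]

        ┏━━━━━━━━━━━━━━━━━━━━━━━━━━━━━━━┓            
        ┃ CalendarWidget                ┃━━━━━━━━━━━━
        ┠───────────────────────────────┨            
        ┃         November 2026         ┃────────────
        ┃Mo Tu We Th Fr Sa Su           ┃Next:       
        ┃                   1           ┃ ▒          
        ┃ 2  3  4  5  6  7  8           ┃▒▒▒         
        ┃ 9 10* 11* 12 13* 14 15        ┃            
        ┃16 17 18 19 20 21* 22          ┃            
        ┃23 24 25 26 27 28* 29          ┃            
        ┃30                             ┃━━━━━━━━━━━━
        ┃                               ┃            
        ┃                               ┃            
        ┃                               ┃            
        ┃                               ┃            


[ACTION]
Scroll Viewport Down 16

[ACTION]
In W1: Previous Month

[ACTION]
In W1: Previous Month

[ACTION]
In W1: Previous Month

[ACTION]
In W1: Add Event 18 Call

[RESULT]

        ┏━━━━━━━━━━━━━━━━━━━━━━━━━━━━━━━┓            
        ┃ CalendarWidget                ┃━━━━━━━━━━━━
        ┠───────────────────────────────┨            
        ┃          August 2026          ┃────────────
        ┃Mo Tu We Th Fr Sa Su           ┃Next:       
        ┃                1  2           ┃ ▒          
        ┃ 3  4  5  6  7  8  9           ┃▒▒▒         
        ┃10 11 12 13 14 15 16           ┃            
        ┃17 18* 19 20 21 22 23          ┃            
        ┃24 25 26 27 28 29 30           ┃            
        ┃31                             ┃━━━━━━━━━━━━
        ┃                               ┃            
        ┃                               ┃            
        ┃                               ┃            
        ┃                               ┃            
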